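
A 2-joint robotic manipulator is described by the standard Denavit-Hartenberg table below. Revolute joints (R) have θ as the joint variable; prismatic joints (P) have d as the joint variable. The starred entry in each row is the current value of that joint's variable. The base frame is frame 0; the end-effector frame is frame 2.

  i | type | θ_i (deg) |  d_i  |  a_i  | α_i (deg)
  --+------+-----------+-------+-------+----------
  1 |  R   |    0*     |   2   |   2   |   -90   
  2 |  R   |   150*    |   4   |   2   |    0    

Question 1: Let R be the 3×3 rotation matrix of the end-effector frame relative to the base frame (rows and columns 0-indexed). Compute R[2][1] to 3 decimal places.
0.866

End-effector y-axis (col 1 of R) = (-0.5000,-0.0000,0.8660)
R[2][1] = 0.8660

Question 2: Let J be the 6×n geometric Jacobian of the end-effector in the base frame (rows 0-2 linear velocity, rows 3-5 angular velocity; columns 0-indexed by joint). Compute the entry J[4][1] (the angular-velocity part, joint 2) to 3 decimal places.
1.000

axis z_1 = (0.0000,1.0000,0.0000); lever o_n−o_1 = (-1.7321,4.0000,-1.0000)
cross product → J_v[:, 1] = (-1.0000,-0.0000,1.7321)
J_ω[:, 1] = z_1
entry J[4][1] = 1.0000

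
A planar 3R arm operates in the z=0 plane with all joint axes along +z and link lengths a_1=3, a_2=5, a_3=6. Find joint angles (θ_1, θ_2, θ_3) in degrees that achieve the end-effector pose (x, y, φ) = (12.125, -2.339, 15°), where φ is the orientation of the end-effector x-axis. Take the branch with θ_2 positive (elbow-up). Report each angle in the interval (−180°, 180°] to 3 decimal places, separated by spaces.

wrist centre = target − a_3·(cos φ, sin φ) = (6.3294, -3.8919)
cos θ_2 = (55.2089−3²−5²)/(2·3·5) = 0.7070; θ_2 = 45.0117° (elbow-up)
β = atan2(-3.8919,6.3294) = -31.5870°; ψ = atan2(3.5363,6.5348) = 28.4196°
θ_1 = β − ψ = -60.0066°
θ_3 = φ − θ_1 − θ_2 = 29.9949° (wrapped to (-180°,180°])

-60.007 45.012 29.995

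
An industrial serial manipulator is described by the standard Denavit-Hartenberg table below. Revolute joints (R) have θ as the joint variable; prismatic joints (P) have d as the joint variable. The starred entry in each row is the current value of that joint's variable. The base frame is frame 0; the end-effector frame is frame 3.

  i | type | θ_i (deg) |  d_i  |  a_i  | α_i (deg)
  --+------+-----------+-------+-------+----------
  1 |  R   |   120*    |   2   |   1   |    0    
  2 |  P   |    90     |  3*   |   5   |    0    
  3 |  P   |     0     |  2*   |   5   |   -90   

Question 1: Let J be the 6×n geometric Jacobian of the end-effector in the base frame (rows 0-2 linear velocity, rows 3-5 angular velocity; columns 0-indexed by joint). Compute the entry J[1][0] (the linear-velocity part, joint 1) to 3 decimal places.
-9.160

axis z_0 = ẑ; lever o_n−o_0 = (-9.1603,-4.1340,7.0000)
cross product → J_v[:, 0] = (4.1340,-9.1603,0.0000)
J_ω[:, 0] = z_0
entry J[1][0] = -9.1603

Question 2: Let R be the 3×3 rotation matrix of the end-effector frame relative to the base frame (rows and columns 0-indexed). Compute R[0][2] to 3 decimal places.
0.500

End-effector z-axis (col 2 of R) = (0.5000,-0.8660,0.0000)
R[0][2] = 0.5000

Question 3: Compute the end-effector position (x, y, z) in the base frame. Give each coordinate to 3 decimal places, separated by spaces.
-9.160 -4.134 7.000

after link 1: o_1 = (-0.5000, 0.8660, 2.0000)
after link 2: o_2 = (-4.8301, -1.6340, 5.0000)
after link 3: o_3 = (-9.1603, -4.1340, 7.0000)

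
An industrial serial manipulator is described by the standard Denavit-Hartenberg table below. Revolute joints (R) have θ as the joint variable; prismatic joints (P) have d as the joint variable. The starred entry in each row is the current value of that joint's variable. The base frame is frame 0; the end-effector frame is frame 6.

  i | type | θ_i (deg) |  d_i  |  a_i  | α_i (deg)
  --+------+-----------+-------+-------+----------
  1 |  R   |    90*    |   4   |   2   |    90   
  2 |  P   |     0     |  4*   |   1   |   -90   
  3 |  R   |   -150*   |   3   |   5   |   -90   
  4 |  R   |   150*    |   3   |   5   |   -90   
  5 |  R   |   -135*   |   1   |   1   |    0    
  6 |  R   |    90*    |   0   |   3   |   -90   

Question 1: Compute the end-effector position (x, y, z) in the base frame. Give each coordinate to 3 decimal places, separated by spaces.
after link 1: o_1 = (0.0000, 2.0000, 4.0000)
after link 2: o_2 = (4.0000, 3.0000, 4.0000)
after link 3: o_3 = (6.5000, -1.3301, 7.0000)
after link 4: o_4 = (6.9330, 3.9199, 4.5000)
after link 5: o_5 = (7.6016, 4.1761, 5.7196)
after link 6: o_6 = (8.5201, 6.8278, 4.6589)

8.520 6.828 4.659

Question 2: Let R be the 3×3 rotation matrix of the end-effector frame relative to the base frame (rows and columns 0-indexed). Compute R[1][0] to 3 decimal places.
0.884

End-effector x-axis (col 0 of R) = (0.3062,0.8839,-0.3536)
R[1][0] = 0.8839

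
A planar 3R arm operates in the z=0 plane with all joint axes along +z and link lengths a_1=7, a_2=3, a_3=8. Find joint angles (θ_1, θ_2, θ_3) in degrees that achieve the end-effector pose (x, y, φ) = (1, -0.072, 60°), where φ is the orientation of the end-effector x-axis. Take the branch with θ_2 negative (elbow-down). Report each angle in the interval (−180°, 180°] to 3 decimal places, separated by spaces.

-90.000 -89.996 -120.004

wrist centre = target − a_3·(cos φ, sin φ) = (-3.0000, -7.0002)
cos θ_2 = (58.0028−7²−3²)/(2·7·3) = 0.0001; θ_2 = -89.9961° (elbow-down)
β = atan2(-7.0002,-3.0000) = -113.1980°; ψ = atan2(-3.0000,7.0002) = -23.1980°
θ_1 = β − ψ = -90.0000°
θ_3 = φ − θ_1 − θ_2 = -120.0039° (wrapped to (-180°,180°])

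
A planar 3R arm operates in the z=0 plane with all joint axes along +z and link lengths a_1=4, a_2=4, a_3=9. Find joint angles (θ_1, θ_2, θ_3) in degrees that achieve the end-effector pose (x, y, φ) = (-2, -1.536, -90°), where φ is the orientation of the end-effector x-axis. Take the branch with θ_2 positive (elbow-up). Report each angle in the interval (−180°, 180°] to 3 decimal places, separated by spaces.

89.997 30.005 149.997

wrist centre = target − a_3·(cos φ, sin φ) = (-2.0000, 7.4640)
cos θ_2 = (59.7113−4²−4²)/(2·4·4) = 0.8660; θ_2 = 30.0054° (elbow-up)
β = atan2(7.4640,-2.0000) = 105.0002°; ψ = atan2(2.0003,7.4639) = 15.0027°
θ_1 = β − ψ = 89.9975°
θ_3 = φ − θ_1 − θ_2 = 149.9971° (wrapped to (-180°,180°])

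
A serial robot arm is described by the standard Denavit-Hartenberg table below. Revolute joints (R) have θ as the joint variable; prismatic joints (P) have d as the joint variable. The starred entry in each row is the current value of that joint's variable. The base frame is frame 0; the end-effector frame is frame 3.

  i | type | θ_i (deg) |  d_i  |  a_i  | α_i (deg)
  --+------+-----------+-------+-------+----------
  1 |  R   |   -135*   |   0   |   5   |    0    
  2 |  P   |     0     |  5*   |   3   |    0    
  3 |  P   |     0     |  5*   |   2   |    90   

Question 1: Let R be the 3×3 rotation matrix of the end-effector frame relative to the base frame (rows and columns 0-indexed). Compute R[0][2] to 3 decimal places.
End-effector z-axis (col 2 of R) = (-0.7071,0.7071,0.0000)
R[0][2] = -0.7071

-0.707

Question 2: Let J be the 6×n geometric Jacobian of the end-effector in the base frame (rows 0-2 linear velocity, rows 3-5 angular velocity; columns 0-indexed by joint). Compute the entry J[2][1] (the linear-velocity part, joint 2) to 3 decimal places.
1.000

prismatic axis z_1 = (0.0000,0.0000,1.0000)
J_v[:, 1] = z_1; J_ω[:, 1] = (0,0,0)
entry J[2][1] = 1.0000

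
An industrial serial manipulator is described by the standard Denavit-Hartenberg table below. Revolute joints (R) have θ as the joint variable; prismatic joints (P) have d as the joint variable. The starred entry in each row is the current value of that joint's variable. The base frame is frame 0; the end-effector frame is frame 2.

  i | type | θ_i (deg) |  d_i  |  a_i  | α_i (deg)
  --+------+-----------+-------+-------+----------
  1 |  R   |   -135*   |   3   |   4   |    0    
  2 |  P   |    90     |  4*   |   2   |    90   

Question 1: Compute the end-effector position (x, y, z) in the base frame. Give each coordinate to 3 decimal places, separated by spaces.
after link 1: o_1 = (-2.8284, -2.8284, 3.0000)
after link 2: o_2 = (-1.4142, -4.2426, 7.0000)

-1.414 -4.243 7.000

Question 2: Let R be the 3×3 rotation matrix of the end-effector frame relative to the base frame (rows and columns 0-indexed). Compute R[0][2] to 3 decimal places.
End-effector z-axis (col 2 of R) = (-0.7071,-0.7071,0.0000)
R[0][2] = -0.7071

-0.707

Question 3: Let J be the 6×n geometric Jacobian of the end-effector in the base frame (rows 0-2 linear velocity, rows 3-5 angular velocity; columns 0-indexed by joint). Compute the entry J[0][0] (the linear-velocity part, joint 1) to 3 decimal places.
4.243

axis z_0 = ẑ; lever o_n−o_0 = (-1.4142,-4.2426,7.0000)
cross product → J_v[:, 0] = (4.2426,-1.4142,0.0000)
J_ω[:, 0] = z_0
entry J[0][0] = 4.2426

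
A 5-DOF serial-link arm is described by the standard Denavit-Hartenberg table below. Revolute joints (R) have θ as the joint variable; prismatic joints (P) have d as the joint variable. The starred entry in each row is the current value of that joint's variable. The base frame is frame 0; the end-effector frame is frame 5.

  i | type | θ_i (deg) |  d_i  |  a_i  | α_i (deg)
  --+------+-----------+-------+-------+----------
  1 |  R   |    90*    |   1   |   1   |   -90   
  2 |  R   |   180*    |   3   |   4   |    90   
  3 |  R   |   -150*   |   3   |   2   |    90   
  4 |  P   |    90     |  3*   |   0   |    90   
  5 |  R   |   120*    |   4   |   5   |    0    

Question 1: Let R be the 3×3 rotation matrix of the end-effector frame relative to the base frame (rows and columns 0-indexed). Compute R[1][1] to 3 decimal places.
-0.250

End-effector y-axis (col 1 of R) = (0.4330,-0.2500,0.8660)
R[1][1] = -0.2500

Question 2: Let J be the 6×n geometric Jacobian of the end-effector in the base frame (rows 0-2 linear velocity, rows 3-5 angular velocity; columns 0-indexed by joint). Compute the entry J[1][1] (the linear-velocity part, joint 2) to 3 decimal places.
axis z_1 = (-1.0000,0.0000,0.0000); lever o_n−o_1 = (-6.3481,4.8612,-0.5000)
cross product → J_v[:, 1] = (-0.0000,-0.5000,-4.8612)
J_ω[:, 1] = z_1
entry J[1][1] = -0.5000

-0.500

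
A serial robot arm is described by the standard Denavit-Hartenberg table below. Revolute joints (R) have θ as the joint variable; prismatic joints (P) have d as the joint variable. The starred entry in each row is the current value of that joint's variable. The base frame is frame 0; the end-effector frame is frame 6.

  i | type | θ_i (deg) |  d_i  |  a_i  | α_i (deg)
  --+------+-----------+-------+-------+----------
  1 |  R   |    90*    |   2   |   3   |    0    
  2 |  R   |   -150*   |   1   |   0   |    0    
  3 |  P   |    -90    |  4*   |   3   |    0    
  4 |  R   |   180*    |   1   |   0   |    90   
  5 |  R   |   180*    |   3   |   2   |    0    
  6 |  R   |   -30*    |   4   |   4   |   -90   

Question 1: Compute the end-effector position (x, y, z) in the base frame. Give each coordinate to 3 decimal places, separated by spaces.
-3.830 -7.294 10.000

after link 1: o_1 = (0.0000, 3.0000, 2.0000)
after link 2: o_2 = (0.0000, 3.0000, 3.0000)
after link 3: o_3 = (-2.5981, 1.5000, 7.0000)
after link 4: o_4 = (-2.5981, 1.5000, 8.0000)
after link 5: o_5 = (-2.8301, -2.0981, 8.0000)
after link 6: o_6 = (-3.8301, -7.2942, 10.0000)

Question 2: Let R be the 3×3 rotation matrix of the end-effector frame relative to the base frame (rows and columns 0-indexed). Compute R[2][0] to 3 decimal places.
End-effector x-axis (col 0 of R) = (-0.7500,-0.4330,0.5000)
R[2][0] = 0.5000

0.500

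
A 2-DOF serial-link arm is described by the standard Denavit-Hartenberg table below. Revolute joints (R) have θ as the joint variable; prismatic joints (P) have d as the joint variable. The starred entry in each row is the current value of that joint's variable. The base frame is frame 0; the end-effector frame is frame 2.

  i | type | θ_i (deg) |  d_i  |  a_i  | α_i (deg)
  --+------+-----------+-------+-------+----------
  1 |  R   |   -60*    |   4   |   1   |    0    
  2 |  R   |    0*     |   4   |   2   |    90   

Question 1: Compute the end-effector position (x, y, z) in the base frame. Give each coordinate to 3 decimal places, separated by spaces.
1.500 -2.598 8.000

after link 1: o_1 = (0.5000, -0.8660, 4.0000)
after link 2: o_2 = (1.5000, -2.5981, 8.0000)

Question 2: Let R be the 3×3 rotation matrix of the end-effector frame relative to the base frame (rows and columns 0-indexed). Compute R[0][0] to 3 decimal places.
End-effector x-axis (col 0 of R) = (0.5000,-0.8660,0.0000)
R[0][0] = 0.5000

0.500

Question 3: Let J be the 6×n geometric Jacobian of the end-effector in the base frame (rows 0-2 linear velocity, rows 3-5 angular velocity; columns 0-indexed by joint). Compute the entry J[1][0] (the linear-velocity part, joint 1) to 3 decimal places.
1.500

axis z_0 = ẑ; lever o_n−o_0 = (1.5000,-2.5981,8.0000)
cross product → J_v[:, 0] = (2.5981,1.5000,-0.0000)
J_ω[:, 0] = z_0
entry J[1][0] = 1.5000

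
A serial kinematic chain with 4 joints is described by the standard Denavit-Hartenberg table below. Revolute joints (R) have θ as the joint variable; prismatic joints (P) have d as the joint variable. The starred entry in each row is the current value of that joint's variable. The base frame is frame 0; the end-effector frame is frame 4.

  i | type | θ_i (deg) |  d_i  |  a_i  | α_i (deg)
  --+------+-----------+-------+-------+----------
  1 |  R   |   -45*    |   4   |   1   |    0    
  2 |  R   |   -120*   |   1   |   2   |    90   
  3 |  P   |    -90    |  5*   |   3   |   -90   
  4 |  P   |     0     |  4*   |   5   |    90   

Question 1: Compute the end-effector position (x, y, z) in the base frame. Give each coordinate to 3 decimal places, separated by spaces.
after link 1: o_1 = (0.7071, -0.7071, 4.0000)
after link 2: o_2 = (-1.2247, -1.2247, 5.0000)
after link 3: o_3 = (-2.5188, 3.6049, 2.0000)
after link 4: o_4 = (-6.3825, 2.5696, -3.0000)

-6.383 2.570 -3.000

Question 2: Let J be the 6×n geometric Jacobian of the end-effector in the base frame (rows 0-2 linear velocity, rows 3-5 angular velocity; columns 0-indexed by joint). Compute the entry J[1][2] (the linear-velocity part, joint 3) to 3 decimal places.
prismatic axis z_2 = (-0.2588,0.9659,0.0000)
J_v[:, 2] = z_2; J_ω[:, 2] = (0,0,0)
entry J[1][2] = 0.9659

0.966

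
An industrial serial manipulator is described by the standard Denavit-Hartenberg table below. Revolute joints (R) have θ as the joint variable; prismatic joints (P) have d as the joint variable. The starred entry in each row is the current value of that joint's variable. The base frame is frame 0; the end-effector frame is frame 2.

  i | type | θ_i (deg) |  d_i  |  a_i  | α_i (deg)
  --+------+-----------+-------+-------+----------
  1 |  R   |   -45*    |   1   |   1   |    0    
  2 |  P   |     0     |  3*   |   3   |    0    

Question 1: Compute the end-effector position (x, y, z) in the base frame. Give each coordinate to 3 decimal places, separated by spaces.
after link 1: o_1 = (0.7071, -0.7071, 1.0000)
after link 2: o_2 = (2.8284, -2.8284, 4.0000)

2.828 -2.828 4.000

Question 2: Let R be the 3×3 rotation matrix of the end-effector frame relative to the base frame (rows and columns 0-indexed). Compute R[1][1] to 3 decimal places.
0.707

End-effector y-axis (col 1 of R) = (0.7071,0.7071,0.0000)
R[1][1] = 0.7071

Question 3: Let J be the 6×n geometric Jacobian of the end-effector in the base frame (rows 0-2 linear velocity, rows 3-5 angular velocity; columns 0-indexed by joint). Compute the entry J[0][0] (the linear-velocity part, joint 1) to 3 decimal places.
axis z_0 = ẑ; lever o_n−o_0 = (2.8284,-2.8284,4.0000)
cross product → J_v[:, 0] = (2.8284,2.8284,-0.0000)
J_ω[:, 0] = z_0
entry J[0][0] = 2.8284

2.828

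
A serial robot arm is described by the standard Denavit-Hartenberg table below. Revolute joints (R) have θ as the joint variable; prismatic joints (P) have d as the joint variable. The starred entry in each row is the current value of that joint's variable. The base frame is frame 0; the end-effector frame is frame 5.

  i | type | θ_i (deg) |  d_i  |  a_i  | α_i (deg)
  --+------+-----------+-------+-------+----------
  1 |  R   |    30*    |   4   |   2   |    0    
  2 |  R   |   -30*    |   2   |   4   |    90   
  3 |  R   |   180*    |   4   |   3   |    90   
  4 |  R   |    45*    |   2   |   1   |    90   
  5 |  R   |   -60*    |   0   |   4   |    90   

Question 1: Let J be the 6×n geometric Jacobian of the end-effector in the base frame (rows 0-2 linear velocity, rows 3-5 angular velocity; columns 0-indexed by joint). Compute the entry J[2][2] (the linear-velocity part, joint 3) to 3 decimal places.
axis z_2 = (0.0000,-1.0000,0.0000); lever o_n−o_2 = (-5.1213,-6.1213,-1.4641)
cross product → J_v[:, 2] = (1.4641,-0.0000,-5.1213)
J_ω[:, 2] = z_2
entry J[2][2] = -5.1213

-5.121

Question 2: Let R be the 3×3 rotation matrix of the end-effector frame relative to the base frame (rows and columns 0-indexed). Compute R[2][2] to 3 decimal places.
-0.500

End-effector z-axis (col 2 of R) = (0.6124,0.6124,-0.5000)
R[2][2] = -0.5000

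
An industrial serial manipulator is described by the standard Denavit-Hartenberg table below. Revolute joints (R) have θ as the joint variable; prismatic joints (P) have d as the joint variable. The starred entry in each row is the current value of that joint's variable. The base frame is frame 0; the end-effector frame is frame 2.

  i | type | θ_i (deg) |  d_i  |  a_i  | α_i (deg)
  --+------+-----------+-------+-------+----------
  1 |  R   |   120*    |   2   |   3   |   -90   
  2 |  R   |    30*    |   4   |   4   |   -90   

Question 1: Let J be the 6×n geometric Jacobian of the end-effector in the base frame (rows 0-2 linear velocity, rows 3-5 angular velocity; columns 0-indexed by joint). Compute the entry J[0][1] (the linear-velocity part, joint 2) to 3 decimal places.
1.000

axis z_1 = (-0.8660,-0.5000,0.0000); lever o_n−o_1 = (-5.1962,1.0000,-2.0000)
cross product → J_v[:, 1] = (1.0000,-1.7321,-3.4641)
J_ω[:, 1] = z_1
entry J[0][1] = 1.0000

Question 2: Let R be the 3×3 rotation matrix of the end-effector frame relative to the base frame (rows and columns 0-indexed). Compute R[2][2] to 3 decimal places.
-0.866

End-effector z-axis (col 2 of R) = (0.2500,-0.4330,-0.8660)
R[2][2] = -0.8660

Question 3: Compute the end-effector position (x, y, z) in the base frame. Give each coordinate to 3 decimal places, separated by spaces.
-6.696 3.598 0.000

after link 1: o_1 = (-1.5000, 2.5981, 2.0000)
after link 2: o_2 = (-6.6962, 3.5981, 0.0000)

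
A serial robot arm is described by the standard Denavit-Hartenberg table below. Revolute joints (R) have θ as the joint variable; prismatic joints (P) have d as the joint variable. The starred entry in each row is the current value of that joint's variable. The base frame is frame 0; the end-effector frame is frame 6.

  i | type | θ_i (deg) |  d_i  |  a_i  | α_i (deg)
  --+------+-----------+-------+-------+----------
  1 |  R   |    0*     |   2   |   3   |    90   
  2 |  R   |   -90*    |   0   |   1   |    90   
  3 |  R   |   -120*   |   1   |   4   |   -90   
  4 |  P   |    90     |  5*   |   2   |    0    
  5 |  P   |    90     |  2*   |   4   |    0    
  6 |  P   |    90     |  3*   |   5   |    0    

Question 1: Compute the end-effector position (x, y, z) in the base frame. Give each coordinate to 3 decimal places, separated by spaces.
-1.000 5.000 -7.660

after link 1: o_1 = (3.0000, 0.0000, 2.0000)
after link 2: o_2 = (3.0000, -0.0000, 1.0000)
after link 3: o_3 = (2.0000, 3.4641, 3.0000)
after link 4: o_4 = (4.0000, 5.9641, -1.3301)
after link 5: o_5 = (4.0000, 3.5000, -5.0622)
after link 6: o_6 = (-1.0000, 5.0000, -7.6603)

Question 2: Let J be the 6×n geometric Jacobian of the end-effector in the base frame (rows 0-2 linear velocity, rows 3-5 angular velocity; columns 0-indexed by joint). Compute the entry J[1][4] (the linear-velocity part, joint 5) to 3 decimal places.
prismatic axis z_4 = (-0.0000,0.5000,-0.8660)
J_v[:, 4] = z_4; J_ω[:, 4] = (0,0,0)
entry J[1][4] = 0.5000

0.500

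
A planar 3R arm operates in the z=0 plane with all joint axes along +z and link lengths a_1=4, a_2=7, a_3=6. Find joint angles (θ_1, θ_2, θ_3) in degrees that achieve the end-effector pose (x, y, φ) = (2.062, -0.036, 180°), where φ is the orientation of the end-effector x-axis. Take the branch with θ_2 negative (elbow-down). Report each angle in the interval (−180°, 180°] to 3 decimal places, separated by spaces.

wrist centre = target − a_3·(cos φ, sin φ) = (8.0620, -0.0360)
cos θ_2 = (64.9971−4²−7²)/(2·4·7) = -0.0001; θ_2 = -90.0029° (elbow-down)
β = atan2(-0.0360,8.0620) = -0.2558°; ψ = atan2(-7.0000,3.9996) = -60.2573°
θ_1 = β − ψ = 60.0015°
θ_3 = φ − θ_1 − θ_2 = -149.9986° (wrapped to (-180°,180°])

60.001 -90.003 -149.999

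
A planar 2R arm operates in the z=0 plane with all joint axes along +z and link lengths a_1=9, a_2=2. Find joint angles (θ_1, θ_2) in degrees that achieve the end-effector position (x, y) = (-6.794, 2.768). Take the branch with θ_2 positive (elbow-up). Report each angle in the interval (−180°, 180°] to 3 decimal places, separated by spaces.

cos θ_2 = (53.8203−9²−2²)/(2·9·2) = -0.8661; θ_2 = 150.0090° (elbow-up)
β = atan2(2.7680,-6.7940) = 157.8331°; ψ = atan2(0.9997,7.2678) = 7.8322°
θ_1 = β − ψ = 150.0009°

150.001 150.009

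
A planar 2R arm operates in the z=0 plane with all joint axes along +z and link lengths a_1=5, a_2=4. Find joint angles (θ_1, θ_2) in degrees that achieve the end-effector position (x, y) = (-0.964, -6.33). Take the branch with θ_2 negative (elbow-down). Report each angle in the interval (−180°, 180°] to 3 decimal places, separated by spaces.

cos θ_2 = (40.9982−5²−4²)/(2·5·4) = -0.0000; θ_2 = -90.0026° (elbow-down)
β = atan2(-6.3300,-0.9640) = -98.6591°; ψ = atan2(-4.0000,4.9998) = -38.6608°
θ_1 = β − ψ = -59.9983°

-59.998 -90.003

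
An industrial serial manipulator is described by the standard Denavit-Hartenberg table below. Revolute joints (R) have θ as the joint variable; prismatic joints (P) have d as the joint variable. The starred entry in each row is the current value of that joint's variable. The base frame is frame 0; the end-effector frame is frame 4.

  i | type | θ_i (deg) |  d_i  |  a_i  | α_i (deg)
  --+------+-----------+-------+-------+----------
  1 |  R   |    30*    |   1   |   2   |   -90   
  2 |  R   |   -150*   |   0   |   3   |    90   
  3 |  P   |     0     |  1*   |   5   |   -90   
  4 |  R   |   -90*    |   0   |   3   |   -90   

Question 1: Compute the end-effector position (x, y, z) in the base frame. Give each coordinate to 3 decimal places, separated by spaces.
-6.000 -3.464 1.536

after link 1: o_1 = (1.7321, 1.0000, 1.0000)
after link 2: o_2 = (-0.5179, -0.2990, 2.5000)
after link 3: o_3 = (-4.7010, -2.7141, 4.1340)
after link 4: o_4 = (-6.0000, -3.4641, 1.5359)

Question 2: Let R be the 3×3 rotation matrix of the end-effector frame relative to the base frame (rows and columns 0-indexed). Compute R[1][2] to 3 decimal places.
-0.433

End-effector z-axis (col 2 of R) = (-0.7500,-0.4330,0.5000)
R[1][2] = -0.4330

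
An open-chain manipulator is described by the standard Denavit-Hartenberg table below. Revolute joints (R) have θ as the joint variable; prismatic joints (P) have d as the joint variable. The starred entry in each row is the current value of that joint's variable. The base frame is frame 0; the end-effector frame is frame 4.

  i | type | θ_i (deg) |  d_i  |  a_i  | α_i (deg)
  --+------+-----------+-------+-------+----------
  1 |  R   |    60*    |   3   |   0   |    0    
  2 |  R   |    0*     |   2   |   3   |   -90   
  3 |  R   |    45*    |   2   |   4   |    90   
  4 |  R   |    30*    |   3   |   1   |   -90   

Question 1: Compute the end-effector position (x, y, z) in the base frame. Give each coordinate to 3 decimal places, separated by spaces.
2.116 8.665 3.681

after link 1: o_1 = (0.0000, 0.0000, 3.0000)
after link 2: o_2 = (1.5000, 2.5981, 5.0000)
after link 3: o_3 = (1.1822, 6.0476, 2.1716)
after link 4: o_4 = (2.1160, 8.6650, 3.6805)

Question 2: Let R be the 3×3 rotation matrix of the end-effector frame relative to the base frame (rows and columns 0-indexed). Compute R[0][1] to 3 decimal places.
End-effector y-axis (col 1 of R) = (-0.3536,-0.6124,-0.7071)
R[0][1] = -0.3536

-0.354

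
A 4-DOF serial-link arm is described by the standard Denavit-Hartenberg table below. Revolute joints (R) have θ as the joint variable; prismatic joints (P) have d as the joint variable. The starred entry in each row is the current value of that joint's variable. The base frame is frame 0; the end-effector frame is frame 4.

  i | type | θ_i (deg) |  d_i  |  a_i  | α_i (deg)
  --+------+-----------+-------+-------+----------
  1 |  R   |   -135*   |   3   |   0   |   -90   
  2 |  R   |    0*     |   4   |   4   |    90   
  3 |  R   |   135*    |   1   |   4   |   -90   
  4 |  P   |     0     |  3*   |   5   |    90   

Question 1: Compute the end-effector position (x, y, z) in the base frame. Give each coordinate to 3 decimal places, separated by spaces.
after link 1: o_1 = (0.0000, 0.0000, 3.0000)
after link 2: o_2 = (0.0000, -5.6569, 3.0000)
after link 3: o_3 = (4.0000, -5.6569, 4.0000)
after link 4: o_4 = (9.0000, -2.6569, 4.0000)

9.000 -2.657 4.000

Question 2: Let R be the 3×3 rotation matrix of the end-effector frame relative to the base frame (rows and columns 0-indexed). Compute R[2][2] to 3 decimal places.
End-effector z-axis (col 2 of R) = (0.0000,0.0000,1.0000)
R[2][2] = 1.0000

1.000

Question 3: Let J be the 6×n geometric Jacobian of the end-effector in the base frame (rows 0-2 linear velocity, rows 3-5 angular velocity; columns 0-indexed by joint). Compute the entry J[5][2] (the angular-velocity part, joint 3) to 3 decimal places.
axis z_2 = (0.0000,0.0000,1.0000); lever o_n−o_2 = (9.0000,3.0000,1.0000)
cross product → J_v[:, 2] = (-3.0000,9.0000,0.0000)
J_ω[:, 2] = z_2
entry J[5][2] = 1.0000

1.000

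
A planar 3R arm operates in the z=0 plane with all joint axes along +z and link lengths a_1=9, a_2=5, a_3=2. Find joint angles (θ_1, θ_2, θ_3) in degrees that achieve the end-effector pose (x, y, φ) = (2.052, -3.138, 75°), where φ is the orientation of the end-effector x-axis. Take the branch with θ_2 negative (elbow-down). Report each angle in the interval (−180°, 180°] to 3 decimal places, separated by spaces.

-45.000 -150.000 -90.000

wrist centre = target − a_3·(cos φ, sin φ) = (1.5344, -5.0699)
cos θ_2 = (28.0577−9²−5²)/(2·9·5) = -0.8660; θ_2 = -150.0001° (elbow-down)
β = atan2(-5.0699,1.5344) = -73.1619°; ψ = atan2(-2.5000,4.6699) = -28.1622°
θ_1 = β − ψ = -44.9997°
θ_3 = φ − θ_1 − θ_2 = -90.0003° (wrapped to (-180°,180°])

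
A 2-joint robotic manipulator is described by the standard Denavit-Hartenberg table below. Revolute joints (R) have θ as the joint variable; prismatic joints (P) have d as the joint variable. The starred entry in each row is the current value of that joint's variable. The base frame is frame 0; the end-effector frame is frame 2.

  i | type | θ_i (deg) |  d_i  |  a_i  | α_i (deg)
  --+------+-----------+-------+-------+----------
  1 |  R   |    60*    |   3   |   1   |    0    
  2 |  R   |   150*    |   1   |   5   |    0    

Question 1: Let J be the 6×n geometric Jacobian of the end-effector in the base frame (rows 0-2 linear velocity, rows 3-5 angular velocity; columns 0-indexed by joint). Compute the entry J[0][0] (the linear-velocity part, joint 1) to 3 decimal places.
1.634

axis z_0 = ẑ; lever o_n−o_0 = (-3.8301,-1.6340,4.0000)
cross product → J_v[:, 0] = (1.6340,-3.8301,0.0000)
J_ω[:, 0] = z_0
entry J[0][0] = 1.6340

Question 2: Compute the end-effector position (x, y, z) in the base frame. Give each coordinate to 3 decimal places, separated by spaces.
-3.830 -1.634 4.000

after link 1: o_1 = (0.5000, 0.8660, 3.0000)
after link 2: o_2 = (-3.8301, -1.6340, 4.0000)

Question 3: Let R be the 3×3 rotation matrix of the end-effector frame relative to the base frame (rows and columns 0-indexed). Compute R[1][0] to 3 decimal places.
End-effector x-axis (col 0 of R) = (-0.8660,-0.5000,0.0000)
R[1][0] = -0.5000

-0.500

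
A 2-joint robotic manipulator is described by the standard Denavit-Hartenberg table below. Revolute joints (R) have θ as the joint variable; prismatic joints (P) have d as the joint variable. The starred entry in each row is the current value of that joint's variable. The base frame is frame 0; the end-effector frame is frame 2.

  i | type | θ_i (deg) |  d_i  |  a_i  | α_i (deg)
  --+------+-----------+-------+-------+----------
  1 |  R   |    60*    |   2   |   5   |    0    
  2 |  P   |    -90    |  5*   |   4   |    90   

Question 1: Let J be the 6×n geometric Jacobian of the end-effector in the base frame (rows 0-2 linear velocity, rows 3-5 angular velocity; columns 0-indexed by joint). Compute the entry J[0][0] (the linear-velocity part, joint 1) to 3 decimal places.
-2.330

axis z_0 = ẑ; lever o_n−o_0 = (5.9641,2.3301,7.0000)
cross product → J_v[:, 0] = (-2.3301,5.9641,0.0000)
J_ω[:, 0] = z_0
entry J[0][0] = -2.3301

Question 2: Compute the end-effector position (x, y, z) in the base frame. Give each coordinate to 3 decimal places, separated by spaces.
5.964 2.330 7.000

after link 1: o_1 = (2.5000, 4.3301, 2.0000)
after link 2: o_2 = (5.9641, 2.3301, 7.0000)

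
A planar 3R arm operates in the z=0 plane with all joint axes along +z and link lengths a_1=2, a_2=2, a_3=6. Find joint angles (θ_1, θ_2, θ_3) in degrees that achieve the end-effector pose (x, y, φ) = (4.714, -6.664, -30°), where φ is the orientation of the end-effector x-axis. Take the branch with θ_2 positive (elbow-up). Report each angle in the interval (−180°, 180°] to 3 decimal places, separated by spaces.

-119.994 44.995 44.999

wrist centre = target − a_3·(cos φ, sin φ) = (-0.4822, -3.6640)
cos θ_2 = (13.6574−2²−2²)/(2·2·2) = 0.7072; θ_2 = 44.9948° (elbow-up)
β = atan2(-3.6640,-0.4822) = -97.4966°; ψ = atan2(1.4141,3.4143) = 22.4974°
θ_1 = β − ψ = -119.9940°
θ_3 = φ − θ_1 − θ_2 = 44.9992° (wrapped to (-180°,180°])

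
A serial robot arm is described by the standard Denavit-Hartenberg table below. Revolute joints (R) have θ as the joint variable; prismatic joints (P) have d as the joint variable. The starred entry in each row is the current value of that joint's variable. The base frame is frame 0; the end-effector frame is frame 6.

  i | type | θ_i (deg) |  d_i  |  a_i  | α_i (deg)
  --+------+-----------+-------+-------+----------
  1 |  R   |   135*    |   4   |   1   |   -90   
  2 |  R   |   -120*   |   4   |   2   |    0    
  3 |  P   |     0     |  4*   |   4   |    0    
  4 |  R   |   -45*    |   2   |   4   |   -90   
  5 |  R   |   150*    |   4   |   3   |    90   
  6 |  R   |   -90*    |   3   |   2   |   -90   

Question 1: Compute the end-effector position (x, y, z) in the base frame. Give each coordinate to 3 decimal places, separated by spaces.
after link 1: o_1 = (-0.7071, 0.7071, 4.0000)
after link 2: o_2 = (-2.8284, -2.8284, 5.7321)
after link 3: o_3 = (-4.2426, -7.0711, 9.1962)
after link 4: o_4 = (-2.9248, -11.2173, 10.2314)
after link 5: o_5 = (-4.3707, -7.6501, 13.4227)
after link 6: o_6 = (-1.1431, -7.2035, 11.8791)

-1.143 -7.204 11.879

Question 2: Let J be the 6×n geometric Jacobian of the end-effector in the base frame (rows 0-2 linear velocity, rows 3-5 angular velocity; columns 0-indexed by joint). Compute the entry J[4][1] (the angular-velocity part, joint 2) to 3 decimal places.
axis z_1 = (-0.7071,-0.7071,0.0000); lever o_n−o_1 = (-0.4359,-7.9106,7.8791)
cross product → J_v[:, 1] = (-5.5713,5.5713,5.2854)
J_ω[:, 1] = z_1
entry J[4][1] = -0.7071

-0.707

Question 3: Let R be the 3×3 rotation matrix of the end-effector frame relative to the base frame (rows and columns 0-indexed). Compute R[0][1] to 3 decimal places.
End-effector y-axis (col 1 of R) = (-0.9539,-0.2709,-0.1294)
R[0][1] = -0.9539

-0.954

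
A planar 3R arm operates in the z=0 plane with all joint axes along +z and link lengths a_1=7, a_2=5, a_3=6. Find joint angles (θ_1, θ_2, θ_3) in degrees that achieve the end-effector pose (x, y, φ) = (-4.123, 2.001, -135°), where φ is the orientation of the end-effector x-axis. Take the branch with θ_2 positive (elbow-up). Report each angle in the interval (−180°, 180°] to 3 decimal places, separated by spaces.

45.004 120.002 59.994

wrist centre = target − a_3·(cos φ, sin φ) = (0.1196, 6.2436)
cos θ_2 = (38.9974−7²−5²)/(2·7·5) = -0.5000; θ_2 = 120.0025° (elbow-up)
β = atan2(6.2436,0.1196) = 88.9022°; ψ = atan2(4.3300,4.4998) = 43.8984°
θ_1 = β − ψ = 45.0039°
θ_3 = φ − θ_1 − θ_2 = 59.9936° (wrapped to (-180°,180°])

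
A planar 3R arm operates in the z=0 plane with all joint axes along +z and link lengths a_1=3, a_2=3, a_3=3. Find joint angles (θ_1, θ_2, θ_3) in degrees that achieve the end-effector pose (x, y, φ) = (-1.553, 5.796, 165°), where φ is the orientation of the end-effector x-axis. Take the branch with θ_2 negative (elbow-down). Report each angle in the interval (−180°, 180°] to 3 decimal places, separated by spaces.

wrist centre = target − a_3·(cos φ, sin φ) = (1.3448, 5.0195)
cos θ_2 = (27.0042−3²−3²)/(2·3·3) = 0.5002; θ_2 = -59.9844° (elbow-down)
β = atan2(5.0195,1.3448) = 75.0022°; ψ = atan2(-2.5977,4.5007) = -29.9922°
θ_1 = β − ψ = 104.9944°
θ_3 = φ − θ_1 − θ_2 = 119.9900° (wrapped to (-180°,180°])

104.994 -59.984 119.990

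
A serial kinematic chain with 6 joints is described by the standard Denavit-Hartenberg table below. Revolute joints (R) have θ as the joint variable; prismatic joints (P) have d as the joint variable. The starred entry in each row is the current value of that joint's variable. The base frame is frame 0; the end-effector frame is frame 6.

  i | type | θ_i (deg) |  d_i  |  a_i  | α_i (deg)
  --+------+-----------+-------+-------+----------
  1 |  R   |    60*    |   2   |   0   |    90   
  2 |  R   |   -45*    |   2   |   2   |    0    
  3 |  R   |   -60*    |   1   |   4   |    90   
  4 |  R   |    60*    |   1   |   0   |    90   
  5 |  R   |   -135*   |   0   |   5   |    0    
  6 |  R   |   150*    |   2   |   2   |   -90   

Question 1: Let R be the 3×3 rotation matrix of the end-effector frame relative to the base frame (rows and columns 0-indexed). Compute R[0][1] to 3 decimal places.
0.545

End-effector y-axis (col 1 of R) = (0.5451,-0.0559,0.8365)
R[0][1] = 0.5451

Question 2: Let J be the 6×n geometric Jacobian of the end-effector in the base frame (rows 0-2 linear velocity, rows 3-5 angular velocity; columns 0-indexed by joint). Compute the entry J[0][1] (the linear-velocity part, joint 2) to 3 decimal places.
axis z_1 = (0.8660,-0.5000,0.0000); lever o_n−o_1 = (1.5729,1.5021,-6.6987)
cross product → J_v[:, 1] = (3.3494,5.8012,2.0873)
J_ω[:, 1] = z_1
entry J[0][1] = 3.3494

3.349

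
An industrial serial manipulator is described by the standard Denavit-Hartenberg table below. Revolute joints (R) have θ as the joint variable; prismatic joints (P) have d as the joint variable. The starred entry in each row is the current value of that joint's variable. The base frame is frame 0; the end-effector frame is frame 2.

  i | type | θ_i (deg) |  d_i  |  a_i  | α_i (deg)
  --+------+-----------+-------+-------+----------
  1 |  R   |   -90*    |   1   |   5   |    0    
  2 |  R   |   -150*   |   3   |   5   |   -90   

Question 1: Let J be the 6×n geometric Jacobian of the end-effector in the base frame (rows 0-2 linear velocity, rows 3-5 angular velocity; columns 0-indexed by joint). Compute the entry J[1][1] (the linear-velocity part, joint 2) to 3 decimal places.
axis z_1 = (0.0000,0.0000,1.0000); lever o_n−o_1 = (-2.5000,4.3301,3.0000)
cross product → J_v[:, 1] = (-4.3301,-2.5000,0.0000)
J_ω[:, 1] = z_1
entry J[1][1] = -2.5000

-2.500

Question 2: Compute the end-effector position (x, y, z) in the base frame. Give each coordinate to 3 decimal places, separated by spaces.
-2.500 -0.670 4.000

after link 1: o_1 = (0.0000, -5.0000, 1.0000)
after link 2: o_2 = (-2.5000, -0.6699, 4.0000)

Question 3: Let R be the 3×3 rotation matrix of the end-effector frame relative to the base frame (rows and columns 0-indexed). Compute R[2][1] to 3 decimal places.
End-effector y-axis (col 1 of R) = (-0.0000,-0.0000,-1.0000)
R[2][1] = -1.0000

-1.000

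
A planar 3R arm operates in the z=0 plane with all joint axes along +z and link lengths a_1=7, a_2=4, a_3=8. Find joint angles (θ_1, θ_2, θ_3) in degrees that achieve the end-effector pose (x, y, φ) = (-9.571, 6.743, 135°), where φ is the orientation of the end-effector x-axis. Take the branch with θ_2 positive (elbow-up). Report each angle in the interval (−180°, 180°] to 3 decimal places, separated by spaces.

wrist centre = target − a_3·(cos φ, sin φ) = (-3.9141, 1.0861)
cos θ_2 = (16.5002−7²−4²)/(2·7·4) = -0.8661; θ_2 = 150.0048° (elbow-up)
β = atan2(1.0861,-3.9141) = 164.4911°; ψ = atan2(1.9997,3.5357) = 29.4913°
θ_1 = β − ψ = 134.9998°
θ_3 = φ − θ_1 − θ_2 = -150.0045° (wrapped to (-180°,180°])

135.000 150.005 -150.005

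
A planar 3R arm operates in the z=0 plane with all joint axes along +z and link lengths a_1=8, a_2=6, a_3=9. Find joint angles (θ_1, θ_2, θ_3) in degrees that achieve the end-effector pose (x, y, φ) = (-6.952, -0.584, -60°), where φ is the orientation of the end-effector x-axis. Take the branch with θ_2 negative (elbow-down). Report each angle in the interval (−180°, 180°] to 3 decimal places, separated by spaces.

160.615 -30.003 169.389

wrist centre = target − a_3·(cos φ, sin φ) = (-11.4520, 7.2102)
cos θ_2 = (183.1357−8²−6²)/(2·8·6) = 0.8660; θ_2 = -30.0033° (elbow-down)
β = atan2(7.2102,-11.4520) = 147.8053°; ψ = atan2(-3.0003,13.1960) = -12.8093°
θ_1 = β − ψ = 160.6146°
θ_3 = φ − θ_1 − θ_2 = 169.3887° (wrapped to (-180°,180°])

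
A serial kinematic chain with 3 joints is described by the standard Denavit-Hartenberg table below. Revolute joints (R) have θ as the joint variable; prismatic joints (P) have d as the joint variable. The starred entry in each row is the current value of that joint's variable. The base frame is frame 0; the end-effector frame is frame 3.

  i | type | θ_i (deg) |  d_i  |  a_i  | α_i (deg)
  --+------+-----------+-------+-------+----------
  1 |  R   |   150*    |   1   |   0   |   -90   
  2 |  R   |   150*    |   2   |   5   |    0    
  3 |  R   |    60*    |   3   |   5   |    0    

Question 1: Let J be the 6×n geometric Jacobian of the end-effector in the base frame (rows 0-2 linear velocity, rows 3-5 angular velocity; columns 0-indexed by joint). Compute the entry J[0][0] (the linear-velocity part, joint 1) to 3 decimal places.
axis z_0 = ẑ; lever o_n−o_0 = (5.0000,-8.6603,1.0000)
cross product → J_v[:, 0] = (8.6603,5.0000,-0.0000)
J_ω[:, 0] = z_0
entry J[0][0] = 8.6603

8.660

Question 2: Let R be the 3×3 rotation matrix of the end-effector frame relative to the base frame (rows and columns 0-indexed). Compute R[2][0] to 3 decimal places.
0.500

End-effector x-axis (col 0 of R) = (0.7500,-0.4330,0.5000)
R[2][0] = 0.5000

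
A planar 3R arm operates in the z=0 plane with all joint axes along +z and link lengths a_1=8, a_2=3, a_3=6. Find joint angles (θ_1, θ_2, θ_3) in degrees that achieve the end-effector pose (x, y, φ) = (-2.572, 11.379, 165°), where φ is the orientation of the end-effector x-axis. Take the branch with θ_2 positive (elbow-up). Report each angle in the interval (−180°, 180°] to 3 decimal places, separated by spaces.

wrist centre = target − a_3·(cos φ, sin φ) = (3.2236, 9.8261)
cos θ_2 = (106.9433−8²−3²)/(2·8·3) = 0.7072; θ_2 = 44.9964° (elbow-up)
β = atan2(9.8261,3.2236) = 71.8374°; ψ = atan2(2.1212,10.1215) = 11.8364°
θ_1 = β − ψ = 60.0010°
θ_3 = φ − θ_1 − θ_2 = 60.0026° (wrapped to (-180°,180°])

60.001 44.996 60.003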